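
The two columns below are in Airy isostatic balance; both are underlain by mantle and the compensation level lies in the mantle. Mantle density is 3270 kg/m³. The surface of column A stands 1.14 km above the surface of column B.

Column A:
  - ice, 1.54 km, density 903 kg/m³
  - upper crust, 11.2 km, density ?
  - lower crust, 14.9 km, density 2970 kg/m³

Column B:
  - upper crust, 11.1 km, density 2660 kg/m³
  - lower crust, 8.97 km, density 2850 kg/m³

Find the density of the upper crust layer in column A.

Take the compensation level at the base of the deeper column (depth z_c below the surface of column A) and equate Σ ρ_i t_i down to z_c; mantle fills any gap and the z_c terms cancel.
Column A: 1.54×903 + 11.2×ρ + 14.9×2970 + (z_c − 27.64)×3270
Column B: 1.14×0 + 11.1×2660 + 8.97×2850 + (z_c − 1.14 − 20.07)×3270
The z_c×3270 term appears on both sides and cancels. Collect the known terms of each column as K = Σ(ρt)_known − 3270 × (depth of known layers): K_A = 45643.62 − 3270×27.64 = −44739.18; K_B = 55090.5 − 3270×(1.14 + 20.07) = −14266.2.
Balance: K_A + 11.2×ρ = K_B, so ρ = (K_B − K_A)/11.2 = 30473/11.2 = 2720 kg/m³.

2720 kg/m³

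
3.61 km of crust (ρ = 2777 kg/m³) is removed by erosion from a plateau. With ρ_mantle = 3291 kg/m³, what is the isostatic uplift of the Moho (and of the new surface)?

3.05 km

Unloading: uplift u = e ρ_c/ρ_m = 3.61 km × 2777/3291 = 3.05 km.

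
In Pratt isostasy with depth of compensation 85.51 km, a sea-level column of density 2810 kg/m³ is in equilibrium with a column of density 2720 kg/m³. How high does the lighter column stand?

ρ_ref D = ρ (D + h) → h = D (ρ_ref − ρ)/ρ.
h = 85.51 km × (2810 − 2720)/2720 = 2.83 km.

2.83 km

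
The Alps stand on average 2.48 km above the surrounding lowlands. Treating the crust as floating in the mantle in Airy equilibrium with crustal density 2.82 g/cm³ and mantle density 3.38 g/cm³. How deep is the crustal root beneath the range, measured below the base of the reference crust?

Equating mass per unit area of the two columns: the weight of the topography is balanced by the buoyancy of the root, ρ_c h = (ρ_m − ρ_c) r.
r = h · ρ_c / (ρ_m − ρ_c) = 2.48 km × 2.82 / (3.38 − 2.82) = 12.5 km.

12.5 km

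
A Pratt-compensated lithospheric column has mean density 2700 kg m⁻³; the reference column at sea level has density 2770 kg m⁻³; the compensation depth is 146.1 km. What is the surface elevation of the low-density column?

ρ_ref D = ρ (D + h) → h = D (ρ_ref − ρ)/ρ.
h = 146.1 km × (2770 − 2700)/2700 = 3.79 km.

3.79 km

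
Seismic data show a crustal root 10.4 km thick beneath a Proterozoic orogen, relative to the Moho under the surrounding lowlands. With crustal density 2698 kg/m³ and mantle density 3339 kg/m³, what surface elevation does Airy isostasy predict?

Equating mass per unit area of the two columns: ρ_c h = (ρ_m − ρ_c) r.
h = r (ρ_m − ρ_c) / ρ_c = 10.4 km × (3339 − 2698) / 2698 = 2.47 km.

2.47 km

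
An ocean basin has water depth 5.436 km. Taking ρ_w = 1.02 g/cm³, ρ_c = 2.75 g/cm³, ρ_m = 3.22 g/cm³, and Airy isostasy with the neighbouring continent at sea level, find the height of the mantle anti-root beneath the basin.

For local isostatic compensation: replacing crust with seawater at the top is compensated by replacing crust with mantle at the base: d (ρ_c − ρ_w) = a (ρ_m − ρ_c).
a = d (ρ_c − ρ_w)/(ρ_m − ρ_c) = 5.436 km × 1.73/0.47 = 20 km.

20 km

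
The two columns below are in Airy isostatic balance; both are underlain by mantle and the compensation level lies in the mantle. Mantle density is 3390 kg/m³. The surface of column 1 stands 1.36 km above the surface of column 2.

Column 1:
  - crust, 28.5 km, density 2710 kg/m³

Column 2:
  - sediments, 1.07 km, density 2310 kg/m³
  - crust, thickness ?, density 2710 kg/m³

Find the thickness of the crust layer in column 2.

Take the compensation level at the base of the deeper column (depth z_c below the surface of column 1) and equate Σ ρ_i t_i down to z_c; mantle fills any gap and the z_c terms cancel.
Column 1: 28.5×2710 + (z_c − 28.5)×3390
Column 2: 1.36×0 + 1.07×2310 + x×2710 + (z_c − 1.36 − 1.07 − x)×3390
The z_c×3390 term appears on both sides and cancels. Collect the known terms of each column as K = Σ(ρt)_known − 3390 × (depth of known layers): K_1 = 77235 − 3390×28.5 = −19380; K_2 = 2471.7 − 3390×(1.36 + 1.07) = −5766.
Balance: K_1 = K_2 − x×(3390 − 2710), so x = (K_2 − K_1)/(3390 − 2710) = 13614/680 = 20 km.

20 km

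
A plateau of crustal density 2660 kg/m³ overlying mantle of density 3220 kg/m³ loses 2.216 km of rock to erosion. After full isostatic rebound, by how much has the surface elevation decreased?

Rebound u = e ρ_c/ρ_m = 2.216 km × 2660/3220 = 1.831 km.
Net surface drop = e − u = 2.216 km − 1.831 km = e (ρ_m − ρ_c)/ρ_m = 0.385 km.

0.385 km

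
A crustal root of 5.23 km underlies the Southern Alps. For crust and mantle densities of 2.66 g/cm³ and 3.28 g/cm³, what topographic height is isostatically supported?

1.22 km

Equating mass per unit area of the two columns: ρ_c h = (ρ_m − ρ_c) r.
h = r (ρ_m − ρ_c) / ρ_c = 5.23 km × (3.28 − 2.66) / 2.66 = 1.22 km.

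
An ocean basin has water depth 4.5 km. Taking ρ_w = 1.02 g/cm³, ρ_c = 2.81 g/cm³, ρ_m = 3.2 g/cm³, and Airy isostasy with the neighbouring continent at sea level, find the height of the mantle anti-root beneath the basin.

20.7 km

Equating mass per unit area of the two columns: replacing crust with seawater at the top is compensated by replacing crust with mantle at the base: d (ρ_c − ρ_w) = a (ρ_m − ρ_c).
a = d (ρ_c − ρ_w)/(ρ_m − ρ_c) = 4.5 km × 1.79/0.39 = 20.7 km.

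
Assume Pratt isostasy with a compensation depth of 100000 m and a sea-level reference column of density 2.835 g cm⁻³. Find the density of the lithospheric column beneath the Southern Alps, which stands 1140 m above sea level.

Pratt balance: ρ_ref D = ρ (D + h).
ρ = ρ_ref D/(D + h) = 2.835 × 100000 m/(100000 m + 1140 m) = 2.8 g cm⁻³.

2.8 g cm⁻³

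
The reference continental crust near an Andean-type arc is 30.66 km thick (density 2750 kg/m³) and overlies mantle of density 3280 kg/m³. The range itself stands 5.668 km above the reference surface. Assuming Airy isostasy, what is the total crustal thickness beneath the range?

Root depth r = h ρ_c / (ρ_m − ρ_c) = 5.668 km × 2750 / 530 = 29.41 km.
Total thickness = T + h + r = 30.66 km + 5.668 km + 29.41 km = 65.7 km.

65.7 km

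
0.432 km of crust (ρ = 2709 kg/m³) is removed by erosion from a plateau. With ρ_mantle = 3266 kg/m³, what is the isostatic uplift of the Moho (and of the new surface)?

0.358 km

Unloading: uplift u = e ρ_c/ρ_m = 0.432 km × 2709/3266 = 0.358 km.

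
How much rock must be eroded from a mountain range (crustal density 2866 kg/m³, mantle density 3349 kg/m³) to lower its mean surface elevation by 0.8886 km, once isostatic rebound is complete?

6.16 km

Net drop Δ = e − u = e − e ρ_c/ρ_m = e (ρ_m − ρ_c)/ρ_m.
e = Δ ρ_m/(ρ_m − ρ_c) = 0.8886 km × 3349/483 = 6.16 km.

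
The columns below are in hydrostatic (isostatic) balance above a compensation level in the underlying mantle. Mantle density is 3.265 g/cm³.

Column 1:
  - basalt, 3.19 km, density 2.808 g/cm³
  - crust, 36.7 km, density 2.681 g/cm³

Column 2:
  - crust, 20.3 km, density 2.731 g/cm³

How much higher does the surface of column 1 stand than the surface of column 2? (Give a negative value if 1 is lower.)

For any compensation level in the mantle, the mantle terms cancel and isostasy reduces to e = (Σt_1 − Σt_2) − (Σ(ρt)_1 − Σ(ρt)_2) / ρ_m.
Σt_1 = 39.89 km; Σt_2 = 20.3 km; Σ(ρt)_1 = 107.35022; Σ(ρt)_2 = 55.4393 (in km·g/cm³).
e = (39.89 − 20.3) − (107.35022 − 55.4393) / 3.265 = 3.69 km.

3.69 km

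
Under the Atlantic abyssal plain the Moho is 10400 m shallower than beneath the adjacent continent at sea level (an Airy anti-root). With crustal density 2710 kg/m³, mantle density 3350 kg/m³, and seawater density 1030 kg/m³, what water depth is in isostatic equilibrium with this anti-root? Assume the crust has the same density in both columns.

Replacing a thickness d of crust by seawater at the top must be balanced by replacing crust with mantle at the base: d (ρ_c − ρ_w) = a (ρ_m − ρ_c).
d = a (ρ_m − ρ_c)/(ρ_c − ρ_w) = 10400 m × 640/1680 = 3960 m.

3960 m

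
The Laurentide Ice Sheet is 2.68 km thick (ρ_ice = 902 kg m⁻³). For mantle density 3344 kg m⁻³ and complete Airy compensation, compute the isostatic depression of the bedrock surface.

For local isostatic compensation: the ice load ρ_ice t is balanced by mantle displaced below, ρ_m s.
s = t ρ_ice / ρ_m = 2.68 km × 902/3344 = 0.723 km.

0.723 km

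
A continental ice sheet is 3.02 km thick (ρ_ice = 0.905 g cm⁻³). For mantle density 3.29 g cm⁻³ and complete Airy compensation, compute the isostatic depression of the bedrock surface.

0.831 km

By Archimedes' principle applied to the lithosphere: the ice load ρ_ice t is balanced by mantle displaced below, ρ_m s.
s = t ρ_ice / ρ_m = 3.02 km × 0.905/3.29 = 0.831 km.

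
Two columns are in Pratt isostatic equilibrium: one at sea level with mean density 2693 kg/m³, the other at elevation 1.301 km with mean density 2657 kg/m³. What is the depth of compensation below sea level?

ρ_ref D = ρ (D + h) → D (ρ_ref − ρ) = ρ h.
D = ρ h/(ρ_ref − ρ) = 2657 × 1.301 km/(2693 − 2657) = 96 km.

96 km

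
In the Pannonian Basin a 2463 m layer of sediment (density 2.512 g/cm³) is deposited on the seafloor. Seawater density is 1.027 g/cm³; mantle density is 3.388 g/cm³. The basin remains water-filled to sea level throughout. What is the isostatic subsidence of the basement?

1550 m

Submarine loading: the sediment displaces seawater, and the subsidence is in turn flooded, so s (ρ_m − ρ_w) = t (ρ_sed − ρ_w).
s = 2463 m × (2.512 − 1.027) / (3.388 − 1.027) = 1550 m.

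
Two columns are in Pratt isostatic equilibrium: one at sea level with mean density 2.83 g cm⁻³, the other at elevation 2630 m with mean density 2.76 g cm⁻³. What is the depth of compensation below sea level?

ρ_ref D = ρ (D + h) → D (ρ_ref − ρ) = ρ h.
D = ρ h/(ρ_ref − ρ) = 2.76 × 2630 m/(2.83 − 2.76) = 104000 m.

104000 m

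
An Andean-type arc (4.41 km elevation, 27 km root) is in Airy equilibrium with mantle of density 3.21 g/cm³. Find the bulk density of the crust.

2.76 g/cm³

ρ_c h = (ρ_m − ρ_c) r → ρ_c (h + r) = ρ_m r → ρ_c = ρ_m r / (h + r).
ρ_c = 3.21 × 27 km / (4.41 km + 27 km) = 2.76 g/cm³.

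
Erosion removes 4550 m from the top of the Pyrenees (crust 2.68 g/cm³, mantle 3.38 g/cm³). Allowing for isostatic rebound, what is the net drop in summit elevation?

942 m

Rebound u = e ρ_c/ρ_m = 4550 m × 2.68/3.38 = 3608 m.
Net surface drop = e − u = 4550 m − 3608 m = e (ρ_m − ρ_c)/ρ_m = 942 m.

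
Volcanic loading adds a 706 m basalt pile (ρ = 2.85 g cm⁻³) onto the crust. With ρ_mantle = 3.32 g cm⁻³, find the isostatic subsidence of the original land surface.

Subaerial loading: s = t ρ_load / ρ_m.
s = 706 m × 2.85/3.32 = 606 m.

606 m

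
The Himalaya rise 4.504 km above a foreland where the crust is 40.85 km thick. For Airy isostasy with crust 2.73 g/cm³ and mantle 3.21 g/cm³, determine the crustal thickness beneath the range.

71 km

Root depth r = h ρ_c / (ρ_m − ρ_c) = 4.504 km × 2.73 / 0.48 = 25.62 km.
Total thickness = T + h + r = 40.85 km + 4.504 km + 25.62 km = 71 km.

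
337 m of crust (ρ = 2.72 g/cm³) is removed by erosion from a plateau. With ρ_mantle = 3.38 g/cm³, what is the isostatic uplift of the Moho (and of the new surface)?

Unloading: uplift u = e ρ_c/ρ_m = 337 m × 2.72/3.38 = 271 m.

271 m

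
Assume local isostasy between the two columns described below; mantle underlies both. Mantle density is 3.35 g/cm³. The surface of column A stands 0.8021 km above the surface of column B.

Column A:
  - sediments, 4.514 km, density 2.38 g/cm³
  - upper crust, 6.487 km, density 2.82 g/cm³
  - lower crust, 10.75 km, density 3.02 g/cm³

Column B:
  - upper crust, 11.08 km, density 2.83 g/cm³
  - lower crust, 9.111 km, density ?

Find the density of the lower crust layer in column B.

3.03 g/cm³

Take the compensation level at the base of the deeper column (depth z_c below the surface of column A) and equate Σ ρ_i t_i down to z_c; mantle fills any gap and the z_c terms cancel.
Column A: 4.514×2.38 + 6.487×2.82 + 10.75×3.02 + (z_c − 21.751)×3.35
Column B: 0.8021×0 + 11.08×2.83 + 9.111×ρ + (z_c − 0.8021 − 20.191)×3.35
The z_c×3.35 term appears on both sides and cancels. Collect the known terms of each column as K = Σ(ρt)_known − 3.35 × (depth of known layers): K_A = 61.50166 − 3.35×21.751 = −11.36419; K_B = 31.3564 − 3.35×(0.8021 + 20.191) = −38.970485.
Balance: K_A = K_B + 9.111×ρ, so ρ = (K_A − K_B)/9.111 = 27.6063/9.111 = 3.03 g/cm³.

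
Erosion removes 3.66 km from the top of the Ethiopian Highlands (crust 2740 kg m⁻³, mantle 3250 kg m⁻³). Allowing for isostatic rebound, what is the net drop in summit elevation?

Rebound u = e ρ_c/ρ_m = 3.66 km × 2740/3250 = 3.086 km.
Net surface drop = e − u = 3.66 km − 3.086 km = e (ρ_m − ρ_c)/ρ_m = 0.574 km.

0.574 km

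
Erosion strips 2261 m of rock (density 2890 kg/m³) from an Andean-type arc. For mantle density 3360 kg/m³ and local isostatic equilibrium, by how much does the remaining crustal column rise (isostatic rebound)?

1940 m

Unloading: uplift u = e ρ_c/ρ_m = 2261 m × 2890/3360 = 1940 m.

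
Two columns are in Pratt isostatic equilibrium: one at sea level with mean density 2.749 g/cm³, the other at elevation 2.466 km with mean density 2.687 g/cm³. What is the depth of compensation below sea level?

ρ_ref D = ρ (D + h) → D (ρ_ref − ρ) = ρ h.
D = ρ h/(ρ_ref − ρ) = 2.687 × 2.466 km/(2.749 − 2.687) = 107 km.

107 km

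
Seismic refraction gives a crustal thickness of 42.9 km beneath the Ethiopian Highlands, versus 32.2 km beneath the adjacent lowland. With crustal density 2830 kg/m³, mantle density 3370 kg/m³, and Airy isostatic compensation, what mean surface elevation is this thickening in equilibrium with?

1.71 km

Excess crust Δ = 42.9 km − 32.2 km = 10.7 km, split between elevation h and root r with h + r = Δ.
Airy balance ρ_c h = (ρ_m − ρ_c) r gives r = h ρ_c/(ρ_m − ρ_c), so h (1 + ρ_c/(ρ_m − ρ_c)) = Δ, i.e. h = Δ (ρ_m − ρ_c)/ρ_m.
h = 10.7 km × 540/3370 = 1.71 km.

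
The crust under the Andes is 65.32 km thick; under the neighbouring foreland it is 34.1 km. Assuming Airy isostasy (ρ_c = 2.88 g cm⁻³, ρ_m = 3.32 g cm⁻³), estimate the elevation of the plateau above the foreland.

Excess crust Δ = 65.32 km − 34.1 km = 31.22 km, split between elevation h and root r with h + r = Δ.
Airy balance ρ_c h = (ρ_m − ρ_c) r gives r = h ρ_c/(ρ_m − ρ_c), so h (1 + ρ_c/(ρ_m − ρ_c)) = Δ, i.e. h = Δ (ρ_m − ρ_c)/ρ_m.
h = 31.22 km × 0.44/3.32 = 4.14 km.

4.14 km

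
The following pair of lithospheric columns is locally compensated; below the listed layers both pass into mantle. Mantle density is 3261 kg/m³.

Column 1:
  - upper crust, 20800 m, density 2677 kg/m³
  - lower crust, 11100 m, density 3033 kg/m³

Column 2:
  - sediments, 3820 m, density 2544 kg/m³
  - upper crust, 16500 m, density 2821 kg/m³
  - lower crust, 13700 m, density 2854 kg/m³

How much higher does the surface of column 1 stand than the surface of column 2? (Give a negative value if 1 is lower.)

For any compensation level in the mantle, the mantle terms cancel and isostasy reduces to e = (Σt_1 − Σt_2) − (Σ(ρt)_1 − Σ(ρt)_2) / ρ_m.
Σt_1 = 31900 m; Σt_2 = 34020 m; Σ(ρt)_1 = 89347900; Σ(ρt)_2 = 95364380 (in m·kg/m³).
e = (31900 − 34020) − (89347900 − 95364380) / 3261 = −275 m.

−275 m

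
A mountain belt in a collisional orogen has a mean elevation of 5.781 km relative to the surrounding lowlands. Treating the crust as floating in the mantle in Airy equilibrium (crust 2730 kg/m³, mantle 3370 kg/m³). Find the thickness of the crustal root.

24.7 km

By Archimedes' principle applied to the lithosphere: the weight of the topography is balanced by the buoyancy of the root, ρ_c h = (ρ_m − ρ_c) r.
r = h · ρ_c / (ρ_m − ρ_c) = 5.781 km × 2730 / (3370 − 2730) = 24.7 km.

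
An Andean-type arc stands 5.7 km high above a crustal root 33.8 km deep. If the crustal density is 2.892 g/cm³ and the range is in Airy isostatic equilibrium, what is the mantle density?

3.38 g/cm³

Airy balance: ρ_c h = (ρ_m − ρ_c) r → ρ_m = ρ_c (1 + h/r).
ρ_m = 2.892 × (1 + 5.7 km/33.8 km) = 3.38 g/cm³.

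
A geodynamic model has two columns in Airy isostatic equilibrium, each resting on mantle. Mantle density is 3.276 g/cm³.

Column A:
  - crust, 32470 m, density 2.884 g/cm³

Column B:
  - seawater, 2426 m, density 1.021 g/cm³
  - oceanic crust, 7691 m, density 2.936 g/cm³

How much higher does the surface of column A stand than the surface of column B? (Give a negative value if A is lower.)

1420 m

For any compensation level in the mantle, the mantle terms cancel and isostasy reduces to e = (Σt_A − Σt_B) − (Σ(ρt)_A − Σ(ρt)_B) / ρ_m.
Σt_A = 32470 m; Σt_B = 10117 m; Σ(ρt)_A = 93643.48; Σ(ρt)_B = 25057.722 (in m·g/cm³).
e = (32470 − 10117) − (93643.48 − 25057.722) / 3.276 = 1420 m.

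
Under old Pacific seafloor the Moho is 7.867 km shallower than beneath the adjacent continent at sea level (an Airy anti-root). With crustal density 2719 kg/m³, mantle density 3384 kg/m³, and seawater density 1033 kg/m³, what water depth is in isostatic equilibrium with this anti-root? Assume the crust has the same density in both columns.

Replacing a thickness d of crust by seawater at the top must be balanced by replacing crust with mantle at the base: d (ρ_c − ρ_w) = a (ρ_m − ρ_c).
d = a (ρ_m − ρ_c)/(ρ_c − ρ_w) = 7.867 km × 665/1686 = 3.1 km.

3.1 km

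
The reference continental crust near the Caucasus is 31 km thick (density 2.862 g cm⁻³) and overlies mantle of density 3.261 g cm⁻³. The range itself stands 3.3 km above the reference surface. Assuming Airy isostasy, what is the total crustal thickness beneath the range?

Root depth r = h ρ_c / (ρ_m − ρ_c) = 3.3 km × 2.862 / 0.399 = 23.67 km.
Total thickness = T + h + r = 31 km + 3.3 km + 23.67 km = 58 km.

58 km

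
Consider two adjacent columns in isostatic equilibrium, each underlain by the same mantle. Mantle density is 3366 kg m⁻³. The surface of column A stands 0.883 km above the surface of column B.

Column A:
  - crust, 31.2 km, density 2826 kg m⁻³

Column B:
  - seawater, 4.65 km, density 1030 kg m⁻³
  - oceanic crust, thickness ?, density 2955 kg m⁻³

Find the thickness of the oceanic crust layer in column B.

7.33 km

Take the compensation level at the base of the deeper column (depth z_c below the surface of column A) and equate Σ ρ_i t_i down to z_c; mantle fills any gap and the z_c terms cancel.
Column A: 31.2×2826 + (z_c − 31.2)×3366
Column B: 0.883×0 + 4.65×1030 + x×2955 + (z_c − 0.883 − 4.65 − x)×3366
The z_c×3366 term appears on both sides and cancels. Collect the known terms of each column as K = Σ(ρt)_known − 3366 × (depth of known layers): K_A = 88171.2 − 3366×31.2 = −16848; K_B = 4789.5 − 3366×(0.883 + 4.65) = −13834.578.
Balance: K_A = K_B − x×(3366 − 2955), so x = (K_B − K_A)/(3366 − 2955) = 3013.42/411 = 7.33 km.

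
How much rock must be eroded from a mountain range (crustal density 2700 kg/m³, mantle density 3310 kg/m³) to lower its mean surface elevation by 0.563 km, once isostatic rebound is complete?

Net drop Δ = e − u = e − e ρ_c/ρ_m = e (ρ_m − ρ_c)/ρ_m.
e = Δ ρ_m/(ρ_m − ρ_c) = 0.563 km × 3310/610 = 3.05 km.

3.05 km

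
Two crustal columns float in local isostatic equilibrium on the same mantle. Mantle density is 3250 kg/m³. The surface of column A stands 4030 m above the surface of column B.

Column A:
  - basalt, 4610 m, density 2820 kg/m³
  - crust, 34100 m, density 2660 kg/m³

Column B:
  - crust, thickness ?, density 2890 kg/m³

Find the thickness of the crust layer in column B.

25000 m

Take the compensation level at the base of the deeper column (depth z_c below the surface of column A) and equate Σ ρ_i t_i down to z_c; mantle fills any gap and the z_c terms cancel.
Column A: 4610×2820 + 34100×2660 + (z_c − 38710)×3250
Column B: 4030×0 + x×2890 + (z_c − 4030 − 0 − x)×3250
The z_c×3250 term appears on both sides and cancels. Collect the known terms of each column as K = Σ(ρt)_known − 3250 × (depth of known layers): K_A = 103706200 − 3250×38710 = −22101300; K_B = 0 − 3250×(4030 + 0) = −13097500.
Balance: K_A = K_B − x×(3250 − 2890), so x = (K_B − K_A)/(3250 − 2890) = 9003800/360 = 25000 m.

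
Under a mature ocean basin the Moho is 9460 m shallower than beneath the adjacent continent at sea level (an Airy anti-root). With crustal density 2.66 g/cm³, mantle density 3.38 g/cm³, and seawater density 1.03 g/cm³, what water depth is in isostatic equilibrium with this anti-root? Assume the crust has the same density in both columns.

4180 m

Replacing a thickness d of crust by seawater at the top must be balanced by replacing crust with mantle at the base: d (ρ_c − ρ_w) = a (ρ_m − ρ_c).
d = a (ρ_m − ρ_c)/(ρ_c − ρ_w) = 9460 m × 0.72/1.63 = 4180 m.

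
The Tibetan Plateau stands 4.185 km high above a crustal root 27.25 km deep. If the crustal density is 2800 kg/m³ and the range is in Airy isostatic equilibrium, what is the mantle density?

3230 kg/m³

Airy balance: ρ_c h = (ρ_m − ρ_c) r → ρ_m = ρ_c (1 + h/r).
ρ_m = 2800 × (1 + 4.185 km/27.25 km) = 3230 kg/m³.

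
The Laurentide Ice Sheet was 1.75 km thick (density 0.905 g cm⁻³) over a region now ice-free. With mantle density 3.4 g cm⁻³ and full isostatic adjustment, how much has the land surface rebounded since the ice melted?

Removing the load lets mantle flow back in; uplift u satisfies ρ_ice t = ρ_m u.
u = t ρ_ice/ρ_m = 1.75 km × 0.905/3.4 = 0.466 km.

0.466 km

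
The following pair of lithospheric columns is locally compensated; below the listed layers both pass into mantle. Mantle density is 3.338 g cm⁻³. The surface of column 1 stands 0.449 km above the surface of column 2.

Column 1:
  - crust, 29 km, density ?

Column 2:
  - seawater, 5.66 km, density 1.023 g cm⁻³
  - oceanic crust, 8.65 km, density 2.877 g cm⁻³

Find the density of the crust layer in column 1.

2.7 g cm⁻³

Take the compensation level at the base of the deeper column (depth z_c below the surface of column 1) and equate Σ ρ_i t_i down to z_c; mantle fills any gap and the z_c terms cancel.
Column 1: 29×ρ + (z_c − 29)×3.338
Column 2: 0.449×0 + 5.66×1.023 + 8.65×2.877 + (z_c − 0.449 − 14.31)×3.338
The z_c×3.338 term appears on both sides and cancels. Collect the known terms of each column as K = Σ(ρt)_known − 3.338 × (depth of known layers): K_1 = 0 − 3.338×29 = −96.802; K_2 = 30.67623 − 3.338×(0.449 + 14.31) = −18.589312.
Balance: K_1 + 29×ρ = K_2, so ρ = (K_2 − K_1)/29 = 78.2127/29 = 2.7 g cm⁻³.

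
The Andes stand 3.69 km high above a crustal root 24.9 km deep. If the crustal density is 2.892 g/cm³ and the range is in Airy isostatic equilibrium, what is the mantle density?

Airy balance: ρ_c h = (ρ_m − ρ_c) r → ρ_m = ρ_c (1 + h/r).
ρ_m = 2.892 × (1 + 3.69 km/24.9 km) = 3.32 g/cm³.

3.32 g/cm³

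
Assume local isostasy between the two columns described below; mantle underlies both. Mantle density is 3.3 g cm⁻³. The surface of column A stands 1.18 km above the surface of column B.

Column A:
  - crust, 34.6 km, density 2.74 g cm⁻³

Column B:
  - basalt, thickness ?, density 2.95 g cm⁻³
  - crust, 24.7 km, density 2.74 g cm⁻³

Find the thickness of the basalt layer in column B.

Take the compensation level at the base of the deeper column (depth z_c below the surface of column A) and equate Σ ρ_i t_i down to z_c; mantle fills any gap and the z_c terms cancel.
Column A: 34.6×2.74 + (z_c − 34.6)×3.3
Column B: 1.18×0 + x×2.95 + 24.7×2.74 + (z_c − 1.18 − 24.7 − x)×3.3
The z_c×3.3 term appears on both sides and cancels. Collect the known terms of each column as K = Σ(ρt)_known − 3.3 × (depth of known layers): K_A = 94.804 − 3.3×34.6 = −19.376; K_B = 67.678 − 3.3×(1.18 + 24.7) = −17.726.
Balance: K_A = K_B − x×(3.3 − 2.95), so x = (K_B − K_A)/(3.3 − 2.95) = 1.65/0.35 = 4.71 km.

4.71 km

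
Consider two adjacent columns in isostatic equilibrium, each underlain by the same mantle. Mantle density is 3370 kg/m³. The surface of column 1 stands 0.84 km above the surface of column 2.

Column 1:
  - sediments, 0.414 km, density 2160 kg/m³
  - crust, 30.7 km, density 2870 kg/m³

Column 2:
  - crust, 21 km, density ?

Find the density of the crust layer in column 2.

Take the compensation level at the base of the deeper column (depth z_c below the surface of column 1) and equate Σ ρ_i t_i down to z_c; mantle fills any gap and the z_c terms cancel.
Column 1: 0.414×2160 + 30.7×2870 + (z_c − 31.114)×3370
Column 2: 0.84×0 + 21×ρ + (z_c − 0.84 − 21)×3370
The z_c×3370 term appears on both sides and cancels. Collect the known terms of each column as K = Σ(ρt)_known − 3370 × (depth of known layers): K_1 = 89003.24 − 3370×31.114 = −15850.94; K_2 = 0 − 3370×(0.84 + 21) = −73600.8.
Balance: K_1 = K_2 + 21×ρ, so ρ = (K_1 − K_2)/21 = 57749.9/21 = 2750 kg/m³.

2750 kg/m³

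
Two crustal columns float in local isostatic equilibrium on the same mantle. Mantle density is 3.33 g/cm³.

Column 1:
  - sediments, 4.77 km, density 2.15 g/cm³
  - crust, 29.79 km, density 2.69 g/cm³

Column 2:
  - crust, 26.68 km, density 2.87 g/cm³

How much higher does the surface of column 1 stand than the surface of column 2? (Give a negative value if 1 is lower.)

3.73 km

For any compensation level in the mantle, the mantle terms cancel and isostasy reduces to e = (Σt_1 − Σt_2) − (Σ(ρt)_1 − Σ(ρt)_2) / ρ_m.
Σt_1 = 34.56 km; Σt_2 = 26.68 km; Σ(ρt)_1 = 90.3906; Σ(ρt)_2 = 76.5716 (in km·g/cm³).
e = (34.56 − 26.68) − (90.3906 − 76.5716) / 3.33 = 3.73 km.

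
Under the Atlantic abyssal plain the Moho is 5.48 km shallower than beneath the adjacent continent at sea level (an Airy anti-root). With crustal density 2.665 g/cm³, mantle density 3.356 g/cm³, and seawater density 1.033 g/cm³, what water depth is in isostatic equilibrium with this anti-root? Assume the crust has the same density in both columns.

Replacing a thickness d of crust by seawater at the top must be balanced by replacing crust with mantle at the base: d (ρ_c − ρ_w) = a (ρ_m − ρ_c).
d = a (ρ_m − ρ_c)/(ρ_c − ρ_w) = 5.48 km × 0.691/1.632 = 2.32 km.

2.32 km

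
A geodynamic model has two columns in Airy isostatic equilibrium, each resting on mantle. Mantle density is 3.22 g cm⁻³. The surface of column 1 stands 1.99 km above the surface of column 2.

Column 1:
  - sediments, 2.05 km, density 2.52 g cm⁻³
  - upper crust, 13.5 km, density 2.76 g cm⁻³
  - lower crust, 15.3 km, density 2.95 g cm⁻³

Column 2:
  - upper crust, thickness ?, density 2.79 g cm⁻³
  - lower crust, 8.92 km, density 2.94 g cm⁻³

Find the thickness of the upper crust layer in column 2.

6.68 km

Take the compensation level at the base of the deeper column (depth z_c below the surface of column 1) and equate Σ ρ_i t_i down to z_c; mantle fills any gap and the z_c terms cancel.
Column 1: 2.05×2.52 + 13.5×2.76 + 15.3×2.95 + (z_c − 30.85)×3.22
Column 2: 1.99×0 + x×2.79 + 8.92×2.94 + (z_c − 1.99 − 8.92 − x)×3.22
The z_c×3.22 term appears on both sides and cancels. Collect the known terms of each column as K = Σ(ρt)_known − 3.22 × (depth of known layers): K_1 = 87.561 − 3.22×30.85 = −11.776; K_2 = 26.2248 − 3.22×(1.99 + 8.92) = −8.9054.
Balance: K_1 = K_2 − x×(3.22 − 2.79), so x = (K_2 − K_1)/(3.22 − 2.79) = 2.8706/0.43 = 6.68 km.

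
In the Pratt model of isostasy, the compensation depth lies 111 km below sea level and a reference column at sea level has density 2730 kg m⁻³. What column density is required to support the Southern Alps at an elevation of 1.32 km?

Pratt balance: ρ_ref D = ρ (D + h).
ρ = ρ_ref D/(D + h) = 2730 × 111 km/(111 km + 1.32 km) = 2700 kg m⁻³.

2700 kg m⁻³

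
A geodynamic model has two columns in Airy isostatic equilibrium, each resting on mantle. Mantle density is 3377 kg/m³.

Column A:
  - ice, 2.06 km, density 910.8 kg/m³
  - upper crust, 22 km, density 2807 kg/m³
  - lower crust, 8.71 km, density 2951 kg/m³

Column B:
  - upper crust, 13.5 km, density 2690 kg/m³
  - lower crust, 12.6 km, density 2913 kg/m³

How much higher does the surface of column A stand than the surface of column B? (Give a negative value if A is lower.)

1.84 km

For any compensation level in the mantle, the mantle terms cancel and isostasy reduces to e = (Σt_A − Σt_B) − (Σ(ρt)_A − Σ(ρt)_B) / ρ_m.
Σt_A = 32.77 km; Σt_B = 26.1 km; Σ(ρt)_A = 89333.458; Σ(ρt)_B = 73018.8 (in km·kg/m³).
e = (32.77 − 26.1) − (89333.458 − 73018.8) / 3377 = 1.84 km.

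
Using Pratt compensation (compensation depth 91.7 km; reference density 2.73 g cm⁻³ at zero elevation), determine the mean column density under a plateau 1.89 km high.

2.67 g cm⁻³

Pratt balance: ρ_ref D = ρ (D + h).
ρ = ρ_ref D/(D + h) = 2.73 × 91.7 km/(91.7 km + 1.89 km) = 2.67 g cm⁻³.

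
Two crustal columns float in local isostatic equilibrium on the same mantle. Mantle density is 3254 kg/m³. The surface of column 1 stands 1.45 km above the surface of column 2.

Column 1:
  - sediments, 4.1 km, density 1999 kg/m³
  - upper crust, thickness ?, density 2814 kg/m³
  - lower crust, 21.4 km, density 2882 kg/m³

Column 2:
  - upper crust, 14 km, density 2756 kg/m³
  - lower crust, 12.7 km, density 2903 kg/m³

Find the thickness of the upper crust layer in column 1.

Take the compensation level at the base of the deeper column (depth z_c below the surface of column 1) and equate Σ ρ_i t_i down to z_c; mantle fills any gap and the z_c terms cancel.
Column 1: 4.1×1999 + x×2814 + 21.4×2882 + (z_c − 25.5 − x)×3254
Column 2: 1.45×0 + 14×2756 + 12.7×2903 + (z_c − 1.45 − 26.7)×3254
The z_c×3254 term appears on both sides and cancels. Collect the known terms of each column as K = Σ(ρt)_known − 3254 × (depth of known layers): K_1 = 69870.7 − 3254×25.5 = −13106.3; K_2 = 75452.1 − 3254×(1.45 + 26.7) = −16148.
Balance: K_1 − x×(3254 − 2814) = K_2, so x = (K_1 − K_2)/(3254 − 2814) = 3041.7/440 = 6.91 km.

6.91 km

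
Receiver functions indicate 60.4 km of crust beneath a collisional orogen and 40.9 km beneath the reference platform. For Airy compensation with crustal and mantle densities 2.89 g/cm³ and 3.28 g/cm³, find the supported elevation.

2.32 km

Excess crust Δ = 60.4 km − 40.9 km = 19.5 km, split between elevation h and root r with h + r = Δ.
Airy balance ρ_c h = (ρ_m − ρ_c) r gives r = h ρ_c/(ρ_m − ρ_c), so h (1 + ρ_c/(ρ_m − ρ_c)) = Δ, i.e. h = Δ (ρ_m − ρ_c)/ρ_m.
h = 19.5 km × 0.39/3.28 = 2.32 km.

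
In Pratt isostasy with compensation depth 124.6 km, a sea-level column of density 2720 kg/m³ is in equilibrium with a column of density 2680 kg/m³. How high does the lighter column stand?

ρ_ref D = ρ (D + h) → h = D (ρ_ref − ρ)/ρ.
h = 124.6 km × (2720 − 2680)/2680 = 1.86 km.

1.86 km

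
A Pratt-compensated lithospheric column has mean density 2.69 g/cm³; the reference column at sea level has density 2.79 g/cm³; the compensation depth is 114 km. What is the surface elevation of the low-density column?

4.24 km

ρ_ref D = ρ (D + h) → h = D (ρ_ref − ρ)/ρ.
h = 114 km × (2.79 − 2.69)/2.69 = 4.24 km.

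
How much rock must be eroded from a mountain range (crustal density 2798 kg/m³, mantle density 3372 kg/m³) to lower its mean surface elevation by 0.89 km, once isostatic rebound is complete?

Net drop Δ = e − u = e − e ρ_c/ρ_m = e (ρ_m − ρ_c)/ρ_m.
e = Δ ρ_m/(ρ_m − ρ_c) = 0.89 km × 3372/574 = 5.23 km.

5.23 km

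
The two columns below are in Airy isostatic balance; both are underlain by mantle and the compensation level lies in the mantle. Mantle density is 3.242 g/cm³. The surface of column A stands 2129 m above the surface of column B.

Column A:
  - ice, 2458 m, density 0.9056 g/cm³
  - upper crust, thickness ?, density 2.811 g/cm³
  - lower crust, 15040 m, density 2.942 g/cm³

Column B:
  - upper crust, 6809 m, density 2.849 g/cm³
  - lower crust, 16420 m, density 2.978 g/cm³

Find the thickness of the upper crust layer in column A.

8490 m

Take the compensation level at the base of the deeper column (depth z_c below the surface of column A) and equate Σ ρ_i t_i down to z_c; mantle fills any gap and the z_c terms cancel.
Column A: 2458×0.9056 + x×2.811 + 15040×2.942 + (z_c − 17498 − x)×3.242
Column B: 2129×0 + 6809×2.849 + 16420×2.978 + (z_c − 2129 − 23229)×3.242
The z_c×3.242 term appears on both sides and cancels. Collect the known terms of each column as K = Σ(ρt)_known − 3.242 × (depth of known layers): K_A = 46473.6448 − 3.242×17498 = −10254.8712; K_B = 68297.601 − 3.242×(2129 + 23229) = −13913.035.
Balance: K_A − x×(3.242 − 2.811) = K_B, so x = (K_A − K_B)/(3.242 − 2.811) = 3658.16/0.431 = 8490 m.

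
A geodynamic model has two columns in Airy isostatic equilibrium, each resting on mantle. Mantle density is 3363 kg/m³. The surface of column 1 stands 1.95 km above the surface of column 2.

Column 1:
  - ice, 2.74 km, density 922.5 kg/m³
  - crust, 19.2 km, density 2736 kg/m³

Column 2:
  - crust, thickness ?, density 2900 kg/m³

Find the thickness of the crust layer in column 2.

26.3 km

Take the compensation level at the base of the deeper column (depth z_c below the surface of column 1) and equate Σ ρ_i t_i down to z_c; mantle fills any gap and the z_c terms cancel.
Column 1: 2.74×922.5 + 19.2×2736 + (z_c − 21.94)×3363
Column 2: 1.95×0 + x×2900 + (z_c − 1.95 − 0 − x)×3363
The z_c×3363 term appears on both sides and cancels. Collect the known terms of each column as K = Σ(ρt)_known − 3363 × (depth of known layers): K_1 = 55058.85 − 3363×21.94 = −18725.37; K_2 = 0 − 3363×(1.95 + 0) = −6557.85.
Balance: K_1 = K_2 − x×(3363 − 2900), so x = (K_2 − K_1)/(3363 − 2900) = 12167.5/463 = 26.3 km.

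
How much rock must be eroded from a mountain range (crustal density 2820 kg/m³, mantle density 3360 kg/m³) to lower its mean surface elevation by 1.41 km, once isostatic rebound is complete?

Net drop Δ = e − u = e − e ρ_c/ρ_m = e (ρ_m − ρ_c)/ρ_m.
e = Δ ρ_m/(ρ_m − ρ_c) = 1.41 km × 3360/540 = 8.77 km.

8.77 km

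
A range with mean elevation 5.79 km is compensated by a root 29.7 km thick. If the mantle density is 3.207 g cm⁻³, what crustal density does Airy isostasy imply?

ρ_c h = (ρ_m − ρ_c) r → ρ_c (h + r) = ρ_m r → ρ_c = ρ_m r / (h + r).
ρ_c = 3.207 × 29.7 km / (5.79 km + 29.7 km) = 2.68 g cm⁻³.

2.68 g cm⁻³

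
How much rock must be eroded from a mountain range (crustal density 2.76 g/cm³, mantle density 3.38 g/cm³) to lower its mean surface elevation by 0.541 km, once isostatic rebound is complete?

Net drop Δ = e − u = e − e ρ_c/ρ_m = e (ρ_m − ρ_c)/ρ_m.
e = Δ ρ_m/(ρ_m − ρ_c) = 0.541 km × 3.38/0.62 = 2.95 km.

2.95 km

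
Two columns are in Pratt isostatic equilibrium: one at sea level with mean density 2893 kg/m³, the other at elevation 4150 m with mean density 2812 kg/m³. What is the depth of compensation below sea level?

144000 m

ρ_ref D = ρ (D + h) → D (ρ_ref − ρ) = ρ h.
D = ρ h/(ρ_ref − ρ) = 2812 × 4150 m/(2893 − 2812) = 144000 m.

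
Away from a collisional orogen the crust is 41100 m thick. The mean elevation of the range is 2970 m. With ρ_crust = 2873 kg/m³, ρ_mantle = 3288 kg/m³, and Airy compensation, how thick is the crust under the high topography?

Root depth r = h ρ_c / (ρ_m − ρ_c) = 2970 m × 2873 / 415 = 20560 m.
Total thickness = T + h + r = 41100 m + 2970 m + 20560 m = 64600 m.

64600 m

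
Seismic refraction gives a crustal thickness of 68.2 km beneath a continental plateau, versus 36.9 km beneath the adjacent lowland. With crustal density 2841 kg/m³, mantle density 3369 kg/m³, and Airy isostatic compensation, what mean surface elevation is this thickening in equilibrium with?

Excess crust Δ = 68.2 km − 36.9 km = 31.3 km, split between elevation h and root r with h + r = Δ.
Airy balance ρ_c h = (ρ_m − ρ_c) r gives r = h ρ_c/(ρ_m − ρ_c), so h (1 + ρ_c/(ρ_m − ρ_c)) = Δ, i.e. h = Δ (ρ_m − ρ_c)/ρ_m.
h = 31.3 km × 528/3369 = 4.91 km.

4.91 km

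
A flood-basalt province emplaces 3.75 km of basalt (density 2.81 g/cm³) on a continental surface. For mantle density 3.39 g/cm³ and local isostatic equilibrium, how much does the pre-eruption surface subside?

Subaerial loading: s = t ρ_load / ρ_m.
s = 3.75 km × 2.81/3.39 = 3.11 km.

3.11 km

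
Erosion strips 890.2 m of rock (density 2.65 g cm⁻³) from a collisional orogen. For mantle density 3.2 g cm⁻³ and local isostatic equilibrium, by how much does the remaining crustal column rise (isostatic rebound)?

Unloading: uplift u = e ρ_c/ρ_m = 890.2 m × 2.65/3.2 = 737 m.

737 m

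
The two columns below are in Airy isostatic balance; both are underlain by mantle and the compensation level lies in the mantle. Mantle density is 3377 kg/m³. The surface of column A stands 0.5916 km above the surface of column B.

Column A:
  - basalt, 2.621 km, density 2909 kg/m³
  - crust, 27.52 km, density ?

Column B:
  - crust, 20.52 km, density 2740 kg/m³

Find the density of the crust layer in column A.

2870 kg/m³

Take the compensation level at the base of the deeper column (depth z_c below the surface of column A) and equate Σ ρ_i t_i down to z_c; mantle fills any gap and the z_c terms cancel.
Column A: 2.621×2909 + 27.52×ρ + (z_c − 30.141)×3377
Column B: 0.5916×0 + 20.52×2740 + (z_c − 0.5916 − 20.52)×3377
The z_c×3377 term appears on both sides and cancels. Collect the known terms of each column as K = Σ(ρt)_known − 3377 × (depth of known layers): K_A = 7624.489 − 3377×30.141 = −94161.668; K_B = 56224.8 − 3377×(0.5916 + 20.52) = −15069.0732.
Balance: K_A + 27.52×ρ = K_B, so ρ = (K_B − K_A)/27.52 = 79092.6/27.52 = 2870 kg/m³.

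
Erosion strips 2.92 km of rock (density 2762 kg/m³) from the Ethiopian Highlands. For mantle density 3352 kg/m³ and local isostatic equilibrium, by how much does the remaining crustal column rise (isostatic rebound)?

Unloading: uplift u = e ρ_c/ρ_m = 2.92 km × 2762/3352 = 2.41 km.

2.41 km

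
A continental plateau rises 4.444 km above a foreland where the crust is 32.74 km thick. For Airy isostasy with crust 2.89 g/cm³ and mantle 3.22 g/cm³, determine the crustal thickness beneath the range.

76.1 km

Root depth r = h ρ_c / (ρ_m − ρ_c) = 4.444 km × 2.89 / 0.33 = 38.92 km.
Total thickness = T + h + r = 32.74 km + 4.444 km + 38.92 km = 76.1 km.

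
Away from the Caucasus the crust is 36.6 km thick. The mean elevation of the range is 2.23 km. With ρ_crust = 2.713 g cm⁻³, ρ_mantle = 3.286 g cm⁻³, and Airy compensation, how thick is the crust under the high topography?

Root depth r = h ρ_c / (ρ_m − ρ_c) = 2.23 km × 2.713 / 0.573 = 10.56 km.
Total thickness = T + h + r = 36.6 km + 2.23 km + 10.56 km = 49.4 km.

49.4 km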